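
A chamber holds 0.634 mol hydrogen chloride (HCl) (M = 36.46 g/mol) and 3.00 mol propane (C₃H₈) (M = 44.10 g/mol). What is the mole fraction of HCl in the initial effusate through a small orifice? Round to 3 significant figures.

The effusion rate of species i is ∝ p_i/√M_i ∝ n_i/√M_i.
x_HCl(eff) = (n_HCl/√M_HCl) / (n_HCl/√M_HCl + n_C₃H₈/√M_C₃H₈)
= (0.634/√36.46) / (0.634/√36.46 + 3.00/√44.10) = 0.1050/(0.1050 + 0.4518) = 0.189.

0.189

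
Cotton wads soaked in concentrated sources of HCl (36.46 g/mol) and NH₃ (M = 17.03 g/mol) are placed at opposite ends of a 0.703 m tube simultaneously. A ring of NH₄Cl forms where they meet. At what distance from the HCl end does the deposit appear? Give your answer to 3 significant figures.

0.285 m

In equal time, each gas travels a distance ∝ its rate ∝ 1/√M, so d_HCl/d_NH₃ = √(M_NH₃/M_HCl) = √(17.03/36.46) = 0.6834.
With d_HCl + d_NH₃ = 0.703 m, d_NH₃ = 0.703/(1 + 0.6834) = 0.4176 m.
d_HCl = 0.703 − 0.4176 = 0.285 m.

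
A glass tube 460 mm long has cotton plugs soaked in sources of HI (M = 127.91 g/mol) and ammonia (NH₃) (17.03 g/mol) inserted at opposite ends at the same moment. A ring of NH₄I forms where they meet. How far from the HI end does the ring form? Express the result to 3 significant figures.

In equal time, each gas travels a distance ∝ its rate ∝ 1/√M, so d_HI/d_NH₃ = √(M_NH₃/M_HI) = √(17.03/127.91) = 0.3649.
With d_HI + d_NH₃ = 460 mm, d_NH₃ = 460/(1 + 0.3649) = 337.0 mm.
d_HI = 460 − 337.0 = 123 mm.

123 mm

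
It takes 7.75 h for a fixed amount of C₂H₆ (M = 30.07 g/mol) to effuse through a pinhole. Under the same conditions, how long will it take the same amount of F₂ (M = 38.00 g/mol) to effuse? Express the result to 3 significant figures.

8.71 h

Graham's law gives t_F₂/t_C₂H₆ = √(M_F₂/M_C₂H₆) = √(38.00/30.07) = √1.264 = 1.124.
So the time for F₂ is 7.75 × 1.124 = 8.71 h.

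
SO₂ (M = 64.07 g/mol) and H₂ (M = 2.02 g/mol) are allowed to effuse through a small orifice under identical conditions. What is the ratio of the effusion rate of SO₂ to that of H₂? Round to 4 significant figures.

From Graham's law, rate_SO₂/rate_H₂ = √(M_H₂/M_SO₂) = √(2.02/64.07) = √0.03153 = 0.1776.

0.1776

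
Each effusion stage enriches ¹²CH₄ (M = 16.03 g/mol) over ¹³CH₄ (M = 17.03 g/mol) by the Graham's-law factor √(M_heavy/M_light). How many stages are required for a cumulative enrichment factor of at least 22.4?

103

Per stage α = (17.03/16.03)^(1/2) = 1.06238^0.5, giving ln α = 0.03026.
Need α^N ≥ 22.4 ⇒ N ≥ ln(22.4) / ln α = 3.109 / 0.03026 = 102.75.
Rounding up, N = 103 stages.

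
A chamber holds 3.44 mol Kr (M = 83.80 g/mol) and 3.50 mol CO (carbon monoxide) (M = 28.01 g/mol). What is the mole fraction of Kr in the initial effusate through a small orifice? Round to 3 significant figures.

0.362

The effusion rate of species i is ∝ p_i/√M_i ∝ n_i/√M_i.
Mole fraction of Kr in the effusate = (n_Kr/√M_Kr) / (n_Kr/√M_Kr + n_CO/√M_CO)
= (3.44/√83.80) / (3.44/√83.80 + 3.50/√28.01) = 0.3758/(0.3758 + 0.6613) = 0.362.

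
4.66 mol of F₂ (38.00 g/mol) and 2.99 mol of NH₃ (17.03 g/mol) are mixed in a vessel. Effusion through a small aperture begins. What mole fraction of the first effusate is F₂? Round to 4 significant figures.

Each component's effusion rate ∝ (its partial pressure)·(1/√M) ∝ n_i/√M_i.
Mole fraction of F₂ in the effusate = (n_F₂/√M_F₂) / (n_F₂/√M_F₂ + n_NH₃/√M_NH₃)
= (4.66/√38.00) / (4.66/√38.00 + 2.99/√17.03) = 0.7560/(0.7560 + 0.7245) = 0.5106.

0.5106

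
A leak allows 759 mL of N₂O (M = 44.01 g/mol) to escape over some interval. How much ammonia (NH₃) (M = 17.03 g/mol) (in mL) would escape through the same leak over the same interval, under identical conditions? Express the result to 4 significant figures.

Since effusion rate ∝ 1/√M, rate_NH₃/rate_N₂O = √(M_N₂O/M_NH₃) = √(44.01/17.03) = √2.584 = 1.608.
So the volume for NH₃ is 759 × 1.608 = 1220 mL.

1220 mL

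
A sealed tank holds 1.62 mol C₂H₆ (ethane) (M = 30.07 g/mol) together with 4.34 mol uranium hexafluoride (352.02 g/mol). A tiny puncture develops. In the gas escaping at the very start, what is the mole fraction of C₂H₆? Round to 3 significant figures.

0.561

The effusion rate of species i is ∝ p_i/√M_i ∝ n_i/√M_i.
So x_C₂H₆ in the escaping gas = (n_C₂H₆/√M_C₂H₆) / Σ(n_i/√M_i)
= (1.62/√30.07) / (1.62/√30.07 + 4.34/√352.02) = 0.2954/(0.2954 + 0.2313) = 0.561.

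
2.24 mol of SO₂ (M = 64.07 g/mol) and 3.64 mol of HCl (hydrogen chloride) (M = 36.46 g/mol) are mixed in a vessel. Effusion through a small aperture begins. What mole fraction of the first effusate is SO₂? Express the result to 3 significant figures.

0.317

Rate_i ∝ x_i/√M_i (Graham's law weighted by mole fraction), so the effusate composition follows n_i/√M_i.
So x_SO₂ in the escaping gas = (n_SO₂/√M_SO₂) / Σ(n_i/√M_i)
= (2.24/√64.07) / (2.24/√64.07 + 3.64/√36.46) = 0.2798/(0.2798 + 0.6028) = 0.317.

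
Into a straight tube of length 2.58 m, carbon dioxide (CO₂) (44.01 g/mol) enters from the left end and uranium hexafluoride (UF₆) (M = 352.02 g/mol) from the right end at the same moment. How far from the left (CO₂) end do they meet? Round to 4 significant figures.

1.906 m

The fronts meet when d_CO₂ + d_UF₆ = L with d_CO₂/d_UF₆ = √(M_UF₆/M_CO₂) (Graham's law). Here √(M_UF₆/M_CO₂) = √(352.02/44.01) = 2.828.
With d_CO₂ + d_UF₆ = 2.58 m, d_UF₆ = 2.58/(1 + 2.828) = 0.6739 m.
d_CO₂ = 2.58 − 0.6739 = 1.906 m.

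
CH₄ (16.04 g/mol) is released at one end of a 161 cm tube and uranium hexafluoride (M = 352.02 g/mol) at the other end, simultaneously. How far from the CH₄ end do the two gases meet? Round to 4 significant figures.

Graham's law gives d_CH₄/d_UF₆ = rate_CH₄/rate_UF₆ = √(M_UF₆/M_CH₄) = √(352.02/16.04) = 4.685.
With d_CH₄ + d_UF₆ = 161 cm, d_UF₆ = 161/(1 + 4.685) = 28.32 cm.
d_CH₄ = 161 − 28.32 = 132.7 cm.

132.7 cm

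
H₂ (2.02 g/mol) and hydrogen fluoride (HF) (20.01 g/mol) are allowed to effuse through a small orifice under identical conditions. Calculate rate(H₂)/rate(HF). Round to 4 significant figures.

3.147

Graham's law gives rate_H₂/rate_HF = √(M_HF/M_H₂) = √(20.01/2.02) = √9.906 = 3.147.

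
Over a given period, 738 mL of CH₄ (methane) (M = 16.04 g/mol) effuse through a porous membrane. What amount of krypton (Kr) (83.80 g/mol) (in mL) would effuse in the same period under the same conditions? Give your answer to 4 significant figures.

322.9 mL

Using Graham's law: rate_Kr/rate_CH₄ = √(M_CH₄/M_Kr) = √(16.04/83.80) = √0.1914 = 0.4375.
So the volume for Kr is 738 × 0.4375 = 322.9 mL.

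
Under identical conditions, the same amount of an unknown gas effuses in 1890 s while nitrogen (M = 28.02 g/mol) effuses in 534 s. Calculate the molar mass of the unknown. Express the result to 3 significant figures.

Since effusion rate ∝ 1/√M, t_X/t_N₂ = √(M_X/M_N₂).
1890/534 = 3.539 = √(M_X/28.02)
M_X = 28.02 × 3.539² = 28.02 × 12.53 = 351 g/mol

351 g/mol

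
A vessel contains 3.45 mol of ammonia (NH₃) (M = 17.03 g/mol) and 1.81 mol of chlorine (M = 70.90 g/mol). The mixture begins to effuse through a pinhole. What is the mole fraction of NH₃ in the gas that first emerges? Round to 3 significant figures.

0.795

Rate_i ∝ x_i/√M_i (Graham's law weighted by mole fraction), so the effusate composition follows n_i/√M_i.
So x_NH₃ in the escaping gas = (n_NH₃/√M_NH₃) / Σ(n_i/√M_i)
= (3.45/√17.03) / (3.45/√17.03 + 1.81/√70.90) = 0.8360/(0.8360 + 0.2150) = 0.795.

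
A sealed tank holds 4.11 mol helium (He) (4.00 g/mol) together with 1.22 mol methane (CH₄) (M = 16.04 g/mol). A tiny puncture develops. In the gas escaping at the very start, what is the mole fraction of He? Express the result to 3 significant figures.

0.871

Rate_i ∝ x_i/√M_i (Graham's law weighted by mole fraction), so the effusate composition follows n_i/√M_i.
So x_He in the escaping gas = (n_He/√M_He) / Σ(n_i/√M_i)
= (4.11/√4.00) / (4.11/√4.00 + 1.22/√16.04) = 2.055/(2.055 + 0.3046) = 0.871.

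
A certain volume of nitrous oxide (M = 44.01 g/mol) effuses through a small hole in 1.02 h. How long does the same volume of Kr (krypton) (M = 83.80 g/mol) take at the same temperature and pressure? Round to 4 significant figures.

1.407 h

Since effusion rate ∝ 1/√M, t_Kr/t_N₂O = √(M_Kr/M_N₂O) = √(83.80/44.01) = √1.904 = 1.380.
So the time for Kr is 1.02 × 1.380 = 1.407 h.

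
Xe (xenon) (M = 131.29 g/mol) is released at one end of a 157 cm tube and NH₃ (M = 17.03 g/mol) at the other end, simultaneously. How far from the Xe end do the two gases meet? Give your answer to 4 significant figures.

Graham's law gives d_Xe/d_NH₃ = rate_Xe/rate_NH₃ = √(M_NH₃/M_Xe) = √(17.03/131.29) = 0.3602.
With d_Xe + d_NH₃ = 157 cm, d_NH₃ = 157/(1 + 0.3602) = 115.4 cm.
d_Xe = 157 − 115.4 = 41.57 cm.

41.57 cm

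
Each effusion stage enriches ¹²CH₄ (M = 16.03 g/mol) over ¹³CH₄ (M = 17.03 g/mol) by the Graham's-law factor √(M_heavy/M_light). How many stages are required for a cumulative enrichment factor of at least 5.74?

58

With α = √(17.03/16.03) per stage, ln α = ½ ln(1.06238) = 0.03026.
Need α^N ≥ 5.74 ⇒ N ≥ ln(5.74) / ln α = 1.747 / 0.03026 = 57.75.
Minimum whole number of stages: N = 58.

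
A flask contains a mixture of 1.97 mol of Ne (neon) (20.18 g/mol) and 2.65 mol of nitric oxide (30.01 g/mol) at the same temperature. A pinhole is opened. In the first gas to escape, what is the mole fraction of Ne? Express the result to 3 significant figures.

0.475

Each component's effusion rate ∝ (its partial pressure)·(1/√M) ∝ n_i/√M_i.
x_Ne(eff) = (n_Ne/√M_Ne) / (n_Ne/√M_Ne + n_NO/√M_NO)
= (1.97/√20.18) / (1.97/√20.18 + 2.65/√30.01) = 0.4385/(0.4385 + 0.4837) = 0.475.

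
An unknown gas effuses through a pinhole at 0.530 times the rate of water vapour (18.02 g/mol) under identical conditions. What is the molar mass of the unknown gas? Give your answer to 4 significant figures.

Since effusion rate ∝ 1/√M, rate_X/rate_H₂O = √(M_H₂O/M_X).
0.530 = √(18.02/M_X)
M_X = 18.02 / 0.530² = 18.02 / 0.2809 = 64.15 g/mol

64.15 g/mol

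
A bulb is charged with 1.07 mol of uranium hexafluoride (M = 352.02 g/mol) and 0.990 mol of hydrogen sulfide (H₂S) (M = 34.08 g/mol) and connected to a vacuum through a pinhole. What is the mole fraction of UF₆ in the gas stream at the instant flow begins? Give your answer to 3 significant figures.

Effusion rate of each component ∝ n_i/√M_i (partial pressure × 1/√M).
x_UF₆(eff) = (n_UF₆/√M_UF₆) / (n_UF₆/√M_UF₆ + n_H₂S/√M_H₂S)
= (1.07/√352.02) / (1.07/√352.02 + 0.990/√34.08) = 0.05703/(0.05703 + 0.1696) = 0.252.

0.252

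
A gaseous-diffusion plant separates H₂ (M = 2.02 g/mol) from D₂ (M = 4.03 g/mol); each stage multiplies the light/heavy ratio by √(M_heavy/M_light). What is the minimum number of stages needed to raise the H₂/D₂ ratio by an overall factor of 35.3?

11

Single-stage factor α = √(4.03/2.02), so ln α = ½ ln(1.99505) = 0.3453.
Need α^N ≥ 35.3 ⇒ N ≥ ln(35.3) / ln α = 3.564 / 0.3453 = 10.32.
Minimum whole number of stages: N = 11.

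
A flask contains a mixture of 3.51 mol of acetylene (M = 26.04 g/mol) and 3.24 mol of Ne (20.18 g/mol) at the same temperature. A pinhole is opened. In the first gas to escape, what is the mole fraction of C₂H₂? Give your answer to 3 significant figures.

0.488

Rate_i ∝ x_i/√M_i (Graham's law weighted by mole fraction), so the effusate composition follows n_i/√M_i.
x_C₂H₂(eff) = (n_C₂H₂/√M_C₂H₂) / (n_C₂H₂/√M_C₂H₂ + n_Ne/√M_Ne)
= (3.51/√26.04) / (3.51/√26.04 + 3.24/√20.18) = 0.6878/(0.6878 + 0.7212) = 0.488.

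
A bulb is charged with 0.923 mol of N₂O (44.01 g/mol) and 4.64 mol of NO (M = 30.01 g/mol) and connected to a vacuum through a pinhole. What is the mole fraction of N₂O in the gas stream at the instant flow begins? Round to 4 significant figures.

0.1411

Each component's effusion rate ∝ (its partial pressure)·(1/√M) ∝ n_i/√M_i.
Mole fraction of N₂O in the effusate = (n_N₂O/√M_N₂O) / (n_N₂O/√M_N₂O + n_NO/√M_NO)
= (0.923/√44.01) / (0.923/√44.01 + 4.64/√30.01) = 0.1391/(0.1391 + 0.8470) = 0.1411.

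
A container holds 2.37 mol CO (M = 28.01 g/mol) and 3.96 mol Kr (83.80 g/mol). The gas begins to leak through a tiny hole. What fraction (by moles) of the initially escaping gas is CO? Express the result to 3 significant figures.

The effusion rate of species i is ∝ p_i/√M_i ∝ n_i/√M_i.
Mole fraction of CO in the effusate = (n_CO/√M_CO) / (n_CO/√M_CO + n_Kr/√M_Kr)
= (2.37/√28.01) / (2.37/√28.01 + 3.96/√83.80) = 0.4478/(0.4478 + 0.4326) = 0.509.

0.509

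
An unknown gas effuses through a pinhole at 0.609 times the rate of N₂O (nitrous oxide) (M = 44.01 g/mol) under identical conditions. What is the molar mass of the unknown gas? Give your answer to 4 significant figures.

By Graham's law, rate_X/rate_N₂O = √(M_N₂O/M_X).
0.609 = √(44.01/M_X)
M_X = 44.01 / 0.609² = 44.01 / 0.3709 = 118.7 g/mol

118.7 g/mol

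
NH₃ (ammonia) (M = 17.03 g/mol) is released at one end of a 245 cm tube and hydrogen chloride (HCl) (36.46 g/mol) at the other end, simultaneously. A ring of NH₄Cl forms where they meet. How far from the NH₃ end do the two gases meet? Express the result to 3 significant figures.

146 cm

The fronts meet when d_NH₃ + d_HCl = L with d_NH₃/d_HCl = √(M_HCl/M_NH₃) (Graham's law). Here √(M_HCl/M_NH₃) = √(36.46/17.03) = 1.463.
With d_NH₃ + d_HCl = 245 cm, d_HCl = 245/(1 + 1.463) = 99.46 cm.
d_NH₃ = 245 − 99.46 = 146 cm.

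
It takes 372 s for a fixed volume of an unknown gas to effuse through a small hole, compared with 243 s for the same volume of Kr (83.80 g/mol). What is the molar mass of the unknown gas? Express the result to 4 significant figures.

Using Graham's law: t_X/t_Kr = √(M_X/M_Kr).
372/243 = 1.531 = √(M_X/83.80)
M_X = 83.80 × 1.531² = 83.80 × 2.344 = 196.4 g/mol

196.4 g/mol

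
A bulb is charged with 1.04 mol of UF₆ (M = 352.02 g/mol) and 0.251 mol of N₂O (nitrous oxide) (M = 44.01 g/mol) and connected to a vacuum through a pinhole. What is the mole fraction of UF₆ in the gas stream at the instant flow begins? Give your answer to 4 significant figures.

The effusion rate of species i is ∝ p_i/√M_i ∝ n_i/√M_i.
So x_UF₆ in the escaping gas = (n_UF₆/√M_UF₆) / Σ(n_i/√M_i)
= (1.04/√352.02) / (1.04/√352.02 + 0.251/√44.01) = 0.05543/(0.05543 + 0.03784) = 0.5943.

0.5943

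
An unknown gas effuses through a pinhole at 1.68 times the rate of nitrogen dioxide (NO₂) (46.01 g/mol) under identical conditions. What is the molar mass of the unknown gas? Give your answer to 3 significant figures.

16.3 g/mol

Using Graham's law: rate_X/rate_NO₂ = √(M_NO₂/M_X).
1.68 = √(46.01/M_X)
M_X = 46.01 / 1.68² = 46.01 / 2.822 = 16.3 g/mol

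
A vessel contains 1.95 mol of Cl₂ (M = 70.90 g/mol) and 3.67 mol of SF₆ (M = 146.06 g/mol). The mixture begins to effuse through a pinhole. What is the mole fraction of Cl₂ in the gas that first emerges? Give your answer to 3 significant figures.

0.433

The effusion rate of species i is ∝ p_i/√M_i ∝ n_i/√M_i.
x_Cl₂(eff) = (n_Cl₂/√M_Cl₂) / (n_Cl₂/√M_Cl₂ + n_SF₆/√M_SF₆)
= (1.95/√70.90) / (1.95/√70.90 + 3.67/√146.06) = 0.2316/(0.2316 + 0.3037) = 0.433.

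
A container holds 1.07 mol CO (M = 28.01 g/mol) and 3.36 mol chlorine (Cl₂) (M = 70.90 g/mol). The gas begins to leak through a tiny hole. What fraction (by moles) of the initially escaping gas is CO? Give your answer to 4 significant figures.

0.3363

Effusion rate of each component ∝ n_i/√M_i (partial pressure × 1/√M).
Mole fraction of CO in the effusate = (n_CO/√M_CO) / (n_CO/√M_CO + n_Cl₂/√M_Cl₂)
= (1.07/√28.01) / (1.07/√28.01 + 3.36/√70.90) = 0.2022/(0.2022 + 0.3990) = 0.3363.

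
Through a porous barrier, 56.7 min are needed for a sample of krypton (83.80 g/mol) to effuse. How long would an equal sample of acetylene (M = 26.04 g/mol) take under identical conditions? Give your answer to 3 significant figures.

By Graham's law, t_C₂H₂/t_Kr = √(M_C₂H₂/M_Kr) = √(26.04/83.80) = √0.3107 = 0.5574.
So the time for C₂H₂ is 56.7 × 0.5574 = 31.6 min.

31.6 min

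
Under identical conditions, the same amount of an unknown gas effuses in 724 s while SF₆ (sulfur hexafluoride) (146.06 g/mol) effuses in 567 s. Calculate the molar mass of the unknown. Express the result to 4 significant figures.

238.1 g/mol

By Graham's law, t_X/t_SF₆ = √(M_X/M_SF₆).
724/567 = 1.277 = √(M_X/146.06)
M_X = 146.06 × 1.277² = 146.06 × 1.630 = 238.1 g/mol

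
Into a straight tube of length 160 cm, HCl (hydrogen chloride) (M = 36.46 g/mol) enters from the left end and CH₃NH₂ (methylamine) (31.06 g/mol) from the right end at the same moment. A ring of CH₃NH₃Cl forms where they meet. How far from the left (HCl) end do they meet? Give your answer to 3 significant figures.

76.8 cm

Distances travelled in equal time are proportional to diffusion rates, so d_HCl/d_CH₃NH₂ = √(M_CH₃NH₂/M_HCl) = √(31.06/36.46) = 0.9230.
With d_HCl + d_CH₃NH₂ = 160 cm, d_CH₃NH₂ = 160/(1 + 0.9230) = 83.20 cm.
d_HCl = 160 − 83.20 = 76.8 cm.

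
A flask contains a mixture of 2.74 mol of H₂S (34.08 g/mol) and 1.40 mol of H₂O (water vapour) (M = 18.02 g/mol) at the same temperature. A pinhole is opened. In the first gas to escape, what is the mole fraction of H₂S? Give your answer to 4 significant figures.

The effusion rate of species i is ∝ p_i/√M_i ∝ n_i/√M_i.
x_H₂S(eff) = (n_H₂S/√M_H₂S) / (n_H₂S/√M_H₂S + n_H₂O/√M_H₂O)
= (2.74/√34.08) / (2.74/√34.08 + 1.40/√18.02) = 0.4694/(0.4694 + 0.3298) = 0.5873.

0.5873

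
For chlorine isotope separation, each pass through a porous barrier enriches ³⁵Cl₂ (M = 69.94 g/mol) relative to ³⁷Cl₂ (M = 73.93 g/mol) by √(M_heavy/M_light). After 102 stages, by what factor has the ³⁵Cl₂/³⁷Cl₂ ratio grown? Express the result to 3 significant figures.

After 102 stages the ratio has grown by (√(73.93/69.94))^102 = (73.93/69.94)^(102/2).
= 1.05705^51 = 16.9.

16.9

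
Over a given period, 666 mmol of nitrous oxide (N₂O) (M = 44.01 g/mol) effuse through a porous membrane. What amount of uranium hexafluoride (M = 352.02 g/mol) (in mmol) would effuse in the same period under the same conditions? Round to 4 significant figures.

By Graham's law, rate_UF₆/rate_N₂O = √(M_N₂O/M_UF₆) = √(44.01/352.02) = √0.1250 = 0.3536.
So the amount for UF₆ is 666 × 0.3536 = 235.5 mmol.

235.5 mmol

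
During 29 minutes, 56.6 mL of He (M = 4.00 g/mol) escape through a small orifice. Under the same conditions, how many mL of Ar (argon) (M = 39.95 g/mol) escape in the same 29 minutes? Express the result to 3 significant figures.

17.9 mL

Graham's law gives rate_Ar/rate_He = √(M_He/M_Ar) = √(4.00/39.95) = √0.1001 = 0.3164.
So the volume for Ar is 56.6 × 0.3164 = 17.9 mL.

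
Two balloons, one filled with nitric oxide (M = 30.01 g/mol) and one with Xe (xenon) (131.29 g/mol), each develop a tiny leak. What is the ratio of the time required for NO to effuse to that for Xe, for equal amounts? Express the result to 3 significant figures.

By Graham's law, t_NO/t_Xe = √(M_NO/M_Xe) = √(30.01/131.29) = √0.2286 = 0.478.

0.478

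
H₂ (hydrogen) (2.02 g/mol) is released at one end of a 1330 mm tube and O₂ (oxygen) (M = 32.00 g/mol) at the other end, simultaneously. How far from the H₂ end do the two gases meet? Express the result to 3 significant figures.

Distances travelled in equal time are proportional to diffusion rates, so d_H₂/d_O₂ = √(M_O₂/M_H₂) = √(32.00/2.02) = 3.980.
With d_H₂ + d_O₂ = 1330 mm, d_O₂ = 1330/(1 + 3.980) = 267.1 mm.
d_H₂ = 1330 − 267.1 = 1060 mm.

1060 mm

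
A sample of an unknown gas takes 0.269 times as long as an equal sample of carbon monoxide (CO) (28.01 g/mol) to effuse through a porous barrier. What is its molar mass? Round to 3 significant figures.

Since effusion rate ∝ 1/√M, t_X/t_CO = √(M_X/M_CO).
0.269 = √(M_X/28.01)
M_X = 28.01 × 0.269² = 28.01 × 0.07236 = 2.03 g/mol

2.03 g/mol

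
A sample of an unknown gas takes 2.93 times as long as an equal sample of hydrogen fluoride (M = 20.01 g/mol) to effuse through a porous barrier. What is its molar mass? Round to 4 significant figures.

Graham's law gives t_X/t_HF = √(M_X/M_HF).
2.93 = √(M_X/20.01)
M_X = 20.01 × 2.93² = 20.01 × 8.585 = 171.8 g/mol

171.8 g/mol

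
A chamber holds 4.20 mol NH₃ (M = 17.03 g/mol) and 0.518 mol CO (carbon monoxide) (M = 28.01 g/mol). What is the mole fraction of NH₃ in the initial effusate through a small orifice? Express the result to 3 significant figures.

0.912

Rate_i ∝ x_i/√M_i (Graham's law weighted by mole fraction), so the effusate composition follows n_i/√M_i.
So x_NH₃ in the escaping gas = (n_NH₃/√M_NH₃) / Σ(n_i/√M_i)
= (4.20/√17.03) / (4.20/√17.03 + 0.518/√28.01) = 1.018/(1.018 + 0.09788) = 0.912.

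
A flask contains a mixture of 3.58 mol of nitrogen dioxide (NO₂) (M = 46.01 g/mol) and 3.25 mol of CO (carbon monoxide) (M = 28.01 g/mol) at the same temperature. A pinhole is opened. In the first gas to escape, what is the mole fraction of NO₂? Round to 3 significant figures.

Effusion rate of each component ∝ n_i/√M_i (partial pressure × 1/√M).
x_NO₂(eff) = (n_NO₂/√M_NO₂) / (n_NO₂/√M_NO₂ + n_CO/√M_CO)
= (3.58/√46.01) / (3.58/√46.01 + 3.25/√28.01) = 0.5278/(0.5278 + 0.6141) = 0.462.

0.462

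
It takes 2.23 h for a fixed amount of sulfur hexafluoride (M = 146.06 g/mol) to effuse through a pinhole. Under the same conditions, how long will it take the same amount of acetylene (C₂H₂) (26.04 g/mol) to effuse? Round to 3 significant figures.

From Graham's law, t_C₂H₂/t_SF₆ = √(M_C₂H₂/M_SF₆) = √(26.04/146.06) = √0.1783 = 0.4222.
So the time for C₂H₂ is 2.23 × 0.4222 = 0.942 h.

0.942 h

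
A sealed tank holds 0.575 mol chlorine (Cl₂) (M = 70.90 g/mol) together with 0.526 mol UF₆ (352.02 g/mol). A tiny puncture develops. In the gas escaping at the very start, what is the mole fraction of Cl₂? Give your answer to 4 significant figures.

0.7089

Each component's effusion rate ∝ (its partial pressure)·(1/√M) ∝ n_i/√M_i.
x_Cl₂(eff) = (n_Cl₂/√M_Cl₂) / (n_Cl₂/√M_Cl₂ + n_UF₆/√M_UF₆)
= (0.575/√70.90) / (0.575/√70.90 + 0.526/√352.02) = 0.06829/(0.06829 + 0.02804) = 0.7089.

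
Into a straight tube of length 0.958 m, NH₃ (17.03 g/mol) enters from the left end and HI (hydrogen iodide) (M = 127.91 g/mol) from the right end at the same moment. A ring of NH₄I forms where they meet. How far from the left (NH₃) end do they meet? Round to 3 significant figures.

Graham's law gives d_NH₃/d_HI = rate_NH₃/rate_HI = √(M_HI/M_NH₃) = √(127.91/17.03) = 2.741.
With d_NH₃ + d_HI = 0.958 m, d_HI = 0.958/(1 + 2.741) = 0.2561 m.
d_NH₃ = 0.958 − 0.2561 = 0.702 m.

0.702 m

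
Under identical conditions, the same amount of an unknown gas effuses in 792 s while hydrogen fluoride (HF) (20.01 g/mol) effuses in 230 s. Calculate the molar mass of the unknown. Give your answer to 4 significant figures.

Since effusion rate ∝ 1/√M, t_X/t_HF = √(M_X/M_HF).
792/230 = 3.443 = √(M_X/20.01)
M_X = 20.01 × 3.443² = 20.01 × 11.86 = 237.3 g/mol

237.3 g/mol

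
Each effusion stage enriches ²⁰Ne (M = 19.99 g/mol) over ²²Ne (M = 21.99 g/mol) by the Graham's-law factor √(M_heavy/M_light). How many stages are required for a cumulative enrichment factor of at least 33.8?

With α = √(21.99/19.99) per stage, ln α = ½ ln(1.10005) = 0.04768.
Need α^N ≥ 33.8 ⇒ N ≥ ln(33.8) / ln α = 3.520 / 0.04768 = 73.84.
Minimum whole number of stages: N = 74.

74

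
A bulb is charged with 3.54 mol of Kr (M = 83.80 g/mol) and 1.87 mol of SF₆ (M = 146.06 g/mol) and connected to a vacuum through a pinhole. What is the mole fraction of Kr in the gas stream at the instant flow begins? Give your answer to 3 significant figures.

Effusion rate of each component ∝ n_i/√M_i (partial pressure × 1/√M).
So x_Kr in the escaping gas = (n_Kr/√M_Kr) / Σ(n_i/√M_i)
= (3.54/√83.80) / (3.54/√83.80 + 1.87/√146.06) = 0.3867/(0.3867 + 0.1547) = 0.714.

0.714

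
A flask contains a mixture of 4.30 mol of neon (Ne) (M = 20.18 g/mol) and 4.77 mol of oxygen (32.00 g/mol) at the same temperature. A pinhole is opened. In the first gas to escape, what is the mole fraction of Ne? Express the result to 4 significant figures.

Each component's effusion rate ∝ (its partial pressure)·(1/√M) ∝ n_i/√M_i.
So x_Ne in the escaping gas = (n_Ne/√M_Ne) / Σ(n_i/√M_i)
= (4.30/√20.18) / (4.30/√20.18 + 4.77/√32.00) = 0.9572/(0.9572 + 0.8432) = 0.5317.

0.5317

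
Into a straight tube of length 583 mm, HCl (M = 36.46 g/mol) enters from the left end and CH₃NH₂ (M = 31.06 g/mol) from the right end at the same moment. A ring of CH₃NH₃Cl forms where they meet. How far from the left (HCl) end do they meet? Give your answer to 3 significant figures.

In equal time, each gas travels a distance ∝ its rate ∝ 1/√M, so d_HCl/d_CH₃NH₂ = √(M_CH₃NH₂/M_HCl) = √(31.06/36.46) = 0.9230.
With d_HCl + d_CH₃NH₂ = 583 mm, d_CH₃NH₂ = 583/(1 + 0.9230) = 303.2 mm.
d_HCl = 583 − 303.2 = 280 mm.

280 mm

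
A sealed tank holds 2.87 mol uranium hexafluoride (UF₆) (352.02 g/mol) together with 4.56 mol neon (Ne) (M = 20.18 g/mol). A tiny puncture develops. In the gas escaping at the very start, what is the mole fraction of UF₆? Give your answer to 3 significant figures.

Rate_i ∝ x_i/√M_i (Graham's law weighted by mole fraction), so the effusate composition follows n_i/√M_i.
So x_UF₆ in the escaping gas = (n_UF₆/√M_UF₆) / Σ(n_i/√M_i)
= (2.87/√352.02) / (2.87/√352.02 + 4.56/√20.18) = 0.1530/(0.1530 + 1.015) = 0.131.

0.131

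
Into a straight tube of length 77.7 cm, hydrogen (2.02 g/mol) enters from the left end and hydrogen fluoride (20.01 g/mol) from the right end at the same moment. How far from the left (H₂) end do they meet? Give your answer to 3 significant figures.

Graham's law gives d_H₂/d_HF = rate_H₂/rate_HF = √(M_HF/M_H₂) = √(20.01/2.02) = 3.147.
With d_H₂ + d_HF = 77.7 cm, d_HF = 77.7/(1 + 3.147) = 18.73 cm.
d_H₂ = 77.7 − 18.73 = 59.0 cm.

59.0 cm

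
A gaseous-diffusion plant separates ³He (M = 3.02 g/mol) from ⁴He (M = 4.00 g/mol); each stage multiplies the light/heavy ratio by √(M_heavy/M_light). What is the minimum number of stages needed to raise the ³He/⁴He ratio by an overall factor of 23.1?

Single-stage factor α = √(4.00/3.02), so ln α = ½ ln(1.32450) = 0.1405.
Need α^N ≥ 23.1 ⇒ N ≥ ln(23.1) / ln α = 3.140 / 0.1405 = 22.34.
Minimum whole number of stages: N = 23.

23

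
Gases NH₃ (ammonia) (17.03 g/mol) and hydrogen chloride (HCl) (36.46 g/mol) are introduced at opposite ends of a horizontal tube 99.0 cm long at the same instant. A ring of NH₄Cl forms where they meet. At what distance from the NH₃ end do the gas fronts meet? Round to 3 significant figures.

Distances travelled in equal time are proportional to diffusion rates, so d_NH₃/d_HCl = √(M_HCl/M_NH₃) = √(36.46/17.03) = 1.463.
With d_NH₃ + d_HCl = 99.0 cm, d_HCl = 99.0/(1 + 1.463) = 40.19 cm.
d_NH₃ = 99.0 − 40.19 = 58.8 cm.

58.8 cm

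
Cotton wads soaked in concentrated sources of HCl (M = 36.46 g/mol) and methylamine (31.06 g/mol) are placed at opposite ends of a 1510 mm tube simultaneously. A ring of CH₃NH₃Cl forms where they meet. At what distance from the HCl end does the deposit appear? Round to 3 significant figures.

Distances travelled in equal time are proportional to diffusion rates, so d_HCl/d_CH₃NH₂ = √(M_CH₃NH₂/M_HCl) = √(31.06/36.46) = 0.9230.
With d_HCl + d_CH₃NH₂ = 1510 mm, d_CH₃NH₂ = 1510/(1 + 0.9230) = 785.2 mm.
d_HCl = 1510 − 785.2 = 725 mm.

725 mm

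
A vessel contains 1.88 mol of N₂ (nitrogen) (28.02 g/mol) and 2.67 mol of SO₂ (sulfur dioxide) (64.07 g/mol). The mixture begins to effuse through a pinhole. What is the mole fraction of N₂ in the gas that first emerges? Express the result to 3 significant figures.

0.516

The effusion rate of species i is ∝ p_i/√M_i ∝ n_i/√M_i.
So x_N₂ in the escaping gas = (n_N₂/√M_N₂) / Σ(n_i/√M_i)
= (1.88/√28.02) / (1.88/√28.02 + 2.67/√64.07) = 0.3552/(0.3552 + 0.3336) = 0.516.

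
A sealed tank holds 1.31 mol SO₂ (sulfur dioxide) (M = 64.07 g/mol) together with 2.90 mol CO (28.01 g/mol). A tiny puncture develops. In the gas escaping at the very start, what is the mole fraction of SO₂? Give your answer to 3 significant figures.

0.230

Rate_i ∝ x_i/√M_i (Graham's law weighted by mole fraction), so the effusate composition follows n_i/√M_i.
So x_SO₂ in the escaping gas = (n_SO₂/√M_SO₂) / Σ(n_i/√M_i)
= (1.31/√64.07) / (1.31/√64.07 + 2.90/√28.01) = 0.1637/(0.1637 + 0.5480) = 0.230.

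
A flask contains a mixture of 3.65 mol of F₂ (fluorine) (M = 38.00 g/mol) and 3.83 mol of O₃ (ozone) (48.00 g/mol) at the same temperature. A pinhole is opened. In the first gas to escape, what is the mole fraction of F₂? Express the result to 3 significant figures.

Rate_i ∝ x_i/√M_i (Graham's law weighted by mole fraction), so the effusate composition follows n_i/√M_i.
So x_F₂ in the escaping gas = (n_F₂/√M_F₂) / Σ(n_i/√M_i)
= (3.65/√38.00) / (3.65/√38.00 + 3.83/√48.00) = 0.5921/(0.5921 + 0.5528) = 0.517.

0.517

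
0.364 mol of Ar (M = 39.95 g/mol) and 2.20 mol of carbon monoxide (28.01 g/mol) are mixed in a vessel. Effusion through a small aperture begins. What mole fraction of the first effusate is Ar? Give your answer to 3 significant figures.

0.122

Rate_i ∝ x_i/√M_i (Graham's law weighted by mole fraction), so the effusate composition follows n_i/√M_i.
So x_Ar in the escaping gas = (n_Ar/√M_Ar) / Σ(n_i/√M_i)
= (0.364/√39.95) / (0.364/√39.95 + 2.20/√28.01) = 0.05759/(0.05759 + 0.4157) = 0.122.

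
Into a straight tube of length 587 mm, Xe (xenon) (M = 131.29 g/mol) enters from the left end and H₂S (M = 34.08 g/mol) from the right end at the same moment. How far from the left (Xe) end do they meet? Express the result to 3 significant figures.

In equal time, each gas travels a distance ∝ its rate ∝ 1/√M, so d_Xe/d_H₂S = √(M_H₂S/M_Xe) = √(34.08/131.29) = 0.5095.
With d_Xe + d_H₂S = 587 mm, d_H₂S = 587/(1 + 0.5095) = 388.9 mm.
d_Xe = 587 − 388.9 = 198 mm.

198 mm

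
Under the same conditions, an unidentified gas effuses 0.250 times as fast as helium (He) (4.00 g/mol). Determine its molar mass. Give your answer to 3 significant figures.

64.0 g/mol

By Graham's law, rate_X/rate_He = √(M_He/M_X).
0.250 = √(4.00/M_X)
M_X = 4.00 / 0.250² = 4.00 / 0.06250 = 64.0 g/mol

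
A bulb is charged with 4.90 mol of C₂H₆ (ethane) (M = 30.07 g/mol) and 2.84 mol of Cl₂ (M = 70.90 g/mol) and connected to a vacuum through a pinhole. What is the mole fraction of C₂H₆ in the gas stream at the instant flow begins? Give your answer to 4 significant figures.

Effusion rate of each component ∝ n_i/√M_i (partial pressure × 1/√M).
x_C₂H₆(eff) = (n_C₂H₆/√M_C₂H₆) / (n_C₂H₆/√M_C₂H₆ + n_Cl₂/√M_Cl₂)
= (4.90/√30.07) / (4.90/√30.07 + 2.84/√70.90) = 0.8936/(0.8936 + 0.3373) = 0.7260.

0.7260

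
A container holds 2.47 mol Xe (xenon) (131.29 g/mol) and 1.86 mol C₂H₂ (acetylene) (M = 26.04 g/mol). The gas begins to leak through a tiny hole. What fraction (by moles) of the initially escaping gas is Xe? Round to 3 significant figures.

The effusion rate of species i is ∝ p_i/√M_i ∝ n_i/√M_i.
Mole fraction of Xe in the effusate = (n_Xe/√M_Xe) / (n_Xe/√M_Xe + n_C₂H₂/√M_C₂H₂)
= (2.47/√131.29) / (2.47/√131.29 + 1.86/√26.04) = 0.2156/(0.2156 + 0.3645) = 0.372.

0.372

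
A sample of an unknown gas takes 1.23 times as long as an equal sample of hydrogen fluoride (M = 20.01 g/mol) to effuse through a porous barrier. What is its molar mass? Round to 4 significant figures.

30.27 g/mol

From Graham's law, t_X/t_HF = √(M_X/M_HF).
1.23 = √(M_X/20.01)
M_X = 20.01 × 1.23² = 20.01 × 1.513 = 30.27 g/mol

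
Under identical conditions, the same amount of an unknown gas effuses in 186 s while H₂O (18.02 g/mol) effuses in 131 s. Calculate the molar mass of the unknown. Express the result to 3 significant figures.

36.3 g/mol

Since effusion rate ∝ 1/√M, t_X/t_H₂O = √(M_X/M_H₂O).
186/131 = 1.420 = √(M_X/18.02)
M_X = 18.02 × 1.420² = 18.02 × 2.016 = 36.3 g/mol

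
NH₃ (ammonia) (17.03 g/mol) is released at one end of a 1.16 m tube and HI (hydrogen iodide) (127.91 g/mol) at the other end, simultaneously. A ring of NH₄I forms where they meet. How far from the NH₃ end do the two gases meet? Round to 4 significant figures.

Graham's law gives d_NH₃/d_HI = rate_NH₃/rate_HI = √(M_HI/M_NH₃) = √(127.91/17.03) = 2.741.
With d_NH₃ + d_HI = 1.16 m, d_HI = 1.16/(1 + 2.741) = 0.3101 m.
d_NH₃ = 1.16 − 0.3101 = 0.8499 m.

0.8499 m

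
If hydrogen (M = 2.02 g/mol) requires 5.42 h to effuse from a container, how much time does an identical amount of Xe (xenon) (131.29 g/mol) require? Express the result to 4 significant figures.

43.70 h

From Graham's law, t_Xe/t_H₂ = √(M_Xe/M_H₂) = √(131.29/2.02) = √65.00 = 8.062.
So the time for Xe is 5.42 × 8.062 = 43.70 h.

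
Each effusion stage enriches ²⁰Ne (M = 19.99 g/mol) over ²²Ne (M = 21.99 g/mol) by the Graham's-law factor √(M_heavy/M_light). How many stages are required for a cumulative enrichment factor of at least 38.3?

77

With α = √(21.99/19.99) per stage, ln α = ½ ln(1.10005) = 0.04768.
Need α^N ≥ 38.3 ⇒ N ≥ ln(38.3) / ln α = 3.645 / 0.04768 = 76.46.
Rounding up, N = 77 stages.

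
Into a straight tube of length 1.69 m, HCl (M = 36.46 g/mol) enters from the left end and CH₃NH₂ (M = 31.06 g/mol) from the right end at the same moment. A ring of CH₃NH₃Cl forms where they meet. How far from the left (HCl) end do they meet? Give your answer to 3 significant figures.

The fronts meet when d_HCl + d_CH₃NH₂ = L with d_HCl/d_CH₃NH₂ = √(M_CH₃NH₂/M_HCl) (Graham's law). Here √(M_CH₃NH₂/M_HCl) = √(31.06/36.46) = 0.9230.
With d_HCl + d_CH₃NH₂ = 1.69 m, d_CH₃NH₂ = 1.69/(1 + 0.9230) = 0.8788 m.
d_HCl = 1.69 − 0.8788 = 0.811 m.

0.811 m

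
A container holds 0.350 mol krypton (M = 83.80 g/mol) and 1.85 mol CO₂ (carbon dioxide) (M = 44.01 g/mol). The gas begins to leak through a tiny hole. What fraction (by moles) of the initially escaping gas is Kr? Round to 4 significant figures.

0.1206

Rate_i ∝ x_i/√M_i (Graham's law weighted by mole fraction), so the effusate composition follows n_i/√M_i.
x_Kr(eff) = (n_Kr/√M_Kr) / (n_Kr/√M_Kr + n_CO₂/√M_CO₂)
= (0.350/√83.80) / (0.350/√83.80 + 1.85/√44.01) = 0.03823/(0.03823 + 0.2789) = 0.1206.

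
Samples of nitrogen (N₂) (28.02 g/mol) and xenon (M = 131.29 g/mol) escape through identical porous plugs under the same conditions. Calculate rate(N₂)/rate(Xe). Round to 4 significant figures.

2.165

By Graham's law, rate_N₂/rate_Xe = √(M_Xe/M_N₂) = √(131.29/28.02) = √4.686 = 2.165.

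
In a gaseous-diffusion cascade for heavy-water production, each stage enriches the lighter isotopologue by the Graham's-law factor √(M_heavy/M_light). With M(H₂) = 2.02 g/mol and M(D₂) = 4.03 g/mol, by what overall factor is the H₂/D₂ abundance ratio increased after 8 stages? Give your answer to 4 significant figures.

Overall factor = α^8 with α = √(4.03/2.02), i.e. (4.03/2.02)^(8/2).
= 1.99505^4 = 15.84.

15.84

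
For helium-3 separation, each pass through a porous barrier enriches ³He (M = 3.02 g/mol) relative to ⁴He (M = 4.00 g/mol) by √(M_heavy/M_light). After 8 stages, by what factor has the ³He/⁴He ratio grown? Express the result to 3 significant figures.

3.08

The single-stage factor is √(M_heavy/M_light), so 8 stages give [√(4.00/3.02)]^8 = (4.00/3.02)^(8/2).
= 1.32450^4 = 3.08.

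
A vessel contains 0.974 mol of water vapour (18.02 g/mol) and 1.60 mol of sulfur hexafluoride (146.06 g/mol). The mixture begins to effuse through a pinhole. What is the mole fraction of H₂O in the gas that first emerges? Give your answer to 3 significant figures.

0.634

Rate_i ∝ x_i/√M_i (Graham's law weighted by mole fraction), so the effusate composition follows n_i/√M_i.
Mole fraction of H₂O in the effusate = (n_H₂O/√M_H₂O) / (n_H₂O/√M_H₂O + n_SF₆/√M_SF₆)
= (0.974/√18.02) / (0.974/√18.02 + 1.60/√146.06) = 0.2294/(0.2294 + 0.1324) = 0.634.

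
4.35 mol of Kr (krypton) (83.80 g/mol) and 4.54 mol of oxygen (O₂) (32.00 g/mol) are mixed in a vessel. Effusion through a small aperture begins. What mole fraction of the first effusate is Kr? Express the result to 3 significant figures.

0.372

Rate_i ∝ x_i/√M_i (Graham's law weighted by mole fraction), so the effusate composition follows n_i/√M_i.
x_Kr(eff) = (n_Kr/√M_Kr) / (n_Kr/√M_Kr + n_O₂/√M_O₂)
= (4.35/√83.80) / (4.35/√83.80 + 4.54/√32.00) = 0.4752/(0.4752 + 0.8026) = 0.372.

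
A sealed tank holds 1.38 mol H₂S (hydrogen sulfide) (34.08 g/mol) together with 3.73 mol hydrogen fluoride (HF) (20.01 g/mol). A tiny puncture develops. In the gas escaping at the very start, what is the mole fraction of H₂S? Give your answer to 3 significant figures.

0.221

Each component's effusion rate ∝ (its partial pressure)·(1/√M) ∝ n_i/√M_i.
So x_H₂S in the escaping gas = (n_H₂S/√M_H₂S) / Σ(n_i/√M_i)
= (1.38/√34.08) / (1.38/√34.08 + 3.73/√20.01) = 0.2364/(0.2364 + 0.8338) = 0.221.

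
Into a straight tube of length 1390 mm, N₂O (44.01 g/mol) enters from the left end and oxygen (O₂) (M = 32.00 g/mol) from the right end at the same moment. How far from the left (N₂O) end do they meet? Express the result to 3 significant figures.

The fronts meet when d_N₂O + d_O₂ = L with d_N₂O/d_O₂ = √(M_O₂/M_N₂O) (Graham's law). Here √(M_O₂/M_N₂O) = √(32.00/44.01) = 0.8527.
With d_N₂O + d_O₂ = 1390 mm, d_O₂ = 1390/(1 + 0.8527) = 750.3 mm.
d_N₂O = 1390 − 750.3 = 640 mm.

640 mm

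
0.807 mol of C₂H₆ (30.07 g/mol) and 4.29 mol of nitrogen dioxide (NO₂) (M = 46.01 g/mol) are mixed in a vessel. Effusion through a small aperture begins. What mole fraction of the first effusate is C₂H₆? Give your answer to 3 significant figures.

0.189

Effusion rate of each component ∝ n_i/√M_i (partial pressure × 1/√M).
So x_C₂H₆ in the escaping gas = (n_C₂H₆/√M_C₂H₆) / Σ(n_i/√M_i)
= (0.807/√30.07) / (0.807/√30.07 + 4.29/√46.01) = 0.1472/(0.1472 + 0.6325) = 0.189.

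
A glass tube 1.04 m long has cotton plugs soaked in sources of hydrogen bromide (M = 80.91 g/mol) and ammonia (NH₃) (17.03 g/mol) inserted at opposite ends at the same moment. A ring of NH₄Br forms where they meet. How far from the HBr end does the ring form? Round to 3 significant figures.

0.327 m

Distances travelled in equal time are proportional to diffusion rates, so d_HBr/d_NH₃ = √(M_NH₃/M_HBr) = √(17.03/80.91) = 0.4588.
With d_HBr + d_NH₃ = 1.04 m, d_NH₃ = 1.04/(1 + 0.4588) = 0.7129 m.
d_HBr = 1.04 − 0.7129 = 0.327 m.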